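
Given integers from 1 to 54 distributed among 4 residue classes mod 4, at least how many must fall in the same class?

By pigeonhole with 54 objects and 4 categories: ceiling(54/4).

Final answer: 14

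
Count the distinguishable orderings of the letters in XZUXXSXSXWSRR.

Letters (R:2, S:3, U:1, W:1, X:5, Z:1). Total letters: 13.
Permutations = 13!/(5! x 3! x 2!).

Final answer: 4324320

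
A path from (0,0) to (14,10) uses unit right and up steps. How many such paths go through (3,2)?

Paths (0,0)->(3,2): C(5,2) = 10.
Paths (3,2)->(14,10): C(19,8) = 75582.
By multiplication principle: 10 x 75582.

Final answer: 755820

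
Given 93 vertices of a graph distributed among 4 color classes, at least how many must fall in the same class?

By pigeonhole with 93 objects and 4 categories: ceiling(93/4).

Final answer: 24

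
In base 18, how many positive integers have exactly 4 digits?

In base 18, the leading digit has 17 choices (1..17); each of the remaining 3 digits has 18 choices.
Total: 17 x 18^3.

Final answer: 99144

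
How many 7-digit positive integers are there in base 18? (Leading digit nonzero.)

In base 18, the leading digit has 17 choices (1..17); each of the remaining 6 digits has 18 choices.
Total: 17 x 18^6.

Final answer: 578207808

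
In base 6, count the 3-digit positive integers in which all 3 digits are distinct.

The leading digit has 5 choices (anything but zero); the next has 5 (anything but the first), then 4, and so on, one fewer each time.
Total: 5 x 5 x 4.

Final answer: 100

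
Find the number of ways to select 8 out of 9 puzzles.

C(9,8) = 9!/(8! x 1!).

Final answer: \binom{9}{8} = 9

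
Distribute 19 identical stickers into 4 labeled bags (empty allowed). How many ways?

Stars and bars: C(n+k-1, k-1) = C(22,3).

Final answer: C(22,3) = 1540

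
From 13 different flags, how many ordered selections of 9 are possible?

P(13,9) = 13!/(13-9)! = 13!/4!.

Final answer: P(13,9) = 259459200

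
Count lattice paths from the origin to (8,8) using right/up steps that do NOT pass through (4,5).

Total paths to (8,8): C(16,8) = 12870.
Paths through (4,5): C(9,5) x C(7,3) = 4410.
Avoiding (4,5): 12870 - 4410.

Final answer: 8460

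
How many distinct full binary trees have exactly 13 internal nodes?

This is a standard Catalan-number count: the answer is C_n. Here n = 13.
Using C_0 = 1 and C_(k+1) = C_k x 2(2k+1)/(k+2), build up term by term: C_1=1, C_2=2, C_3=5, C_4=14, C_5=42, C_6=132, C_7=429, C_8=1430, C_9=4862, C_10=16796, C_11=58786, C_12=208012, C_13=742900.

Final answer: C_{13} = 742900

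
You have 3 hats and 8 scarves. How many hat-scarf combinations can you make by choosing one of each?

By the multiplication principle: 3 x 8.

Final answer: 24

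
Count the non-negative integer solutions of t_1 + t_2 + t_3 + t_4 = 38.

Stars and bars with 38 stars and 3 bars:
C(38+4-1, 4-1) = C(41,3).

Final answer: C(41,3) = 10660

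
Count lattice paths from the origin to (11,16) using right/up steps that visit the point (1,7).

Paths (0,0)->(1,7): C(8,7) = 8.
Paths (1,7)->(11,16): C(19,9) = 92378.
By multiplication principle: 8 x 92378.

Final answer: 739024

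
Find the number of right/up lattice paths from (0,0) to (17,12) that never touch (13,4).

Total paths to (17,12): C(29,12) = 51895935.
Paths through (13,4): C(17,4) x C(12,8) = 1178100.
Avoiding (13,4): 51895935 - 1178100.

Final answer: 50717835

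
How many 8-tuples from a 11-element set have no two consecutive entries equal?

Let g(n) count such strings. g(1) = 11, and each valid string of length n-1 extends in 10 ways (any symbol but the last), so g(n) = 10 g(n-1).
Total: g(8) = 11 x 10^7.

Final answer: 11 x 10^{7} = 110000000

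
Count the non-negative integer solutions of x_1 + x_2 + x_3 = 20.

Stars and bars with 20 stars and 2 bars:
C(20+3-1, 3-1) = C(22,2).

Final answer: C(22,2) = 231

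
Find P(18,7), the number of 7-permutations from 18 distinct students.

P(18,7) = 18!/(18-7)! = 18!/11!.

Final answer: P(18,7) = 160392960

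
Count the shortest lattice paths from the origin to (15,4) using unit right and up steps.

Each path has 15 right steps and 4 up steps in some order (19 steps total).
Choose which 4 of the 19 steps are up: C(19,4).

Final answer: C(19,4) = 3876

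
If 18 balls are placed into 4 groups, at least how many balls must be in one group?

By the pigeonhole principle: ceiling(18/4).

Final answer: 5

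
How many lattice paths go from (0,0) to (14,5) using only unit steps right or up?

Each path has 14 right steps and 5 up steps in some order (19 steps total).
Choose which 5 of the 19 steps are up: C(19,5).

Final answer: C(19,5) = 11628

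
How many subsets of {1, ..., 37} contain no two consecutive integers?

Condition on whether n belongs to the subset: if not, any valid subset of {1, ..., n-1} works (a(n-1)); if so, n-1 is excluded and the rest is a valid subset of {1, ..., n-2} (a(n-2)). Hence a(n) = a(n-1) + a(n-2), a(1)=2, a(2)=3.
Iterating the recurrence: a(1)=2, a(2)=3, a(3)=5, a(4)=8, a(5)=13, a(6)=21, a(7)=34, a(8)=55, a(9)=89, a(10)=144, a(11)=233, a(12)=377, a(13)=610, a(14)=987, a(15)=1597, a(16)=2584, a(17)=4181, a(18)=6765, a(19)=10946, a(20)=17711, a(21)=28657, a(22)=46368, a(23)=75025, a(24)=121393, a(25)=196418, a(26)=317811, a(27)=514229, a(28)=832040, a(29)=1346269, a(30)=2178309, a(31)=3524578, a(32)=5702887, a(33)=9227465, a(34)=14930352, a(35)=24157817, a(36)=39088169, a(37)=63245986.

Final answer: 63245986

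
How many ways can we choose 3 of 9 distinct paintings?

C(9,3) = 9!/(3! x 6!).

Final answer: \binom{9}{3} = 84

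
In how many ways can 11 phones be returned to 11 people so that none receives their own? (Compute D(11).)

Derangements satisfy D(n) = (n-1)(D(n-1) + D(n-2)), starting from D(0)=1, D(1)=0.
D(2) = 1 x (0 + 1) = 1
D(3) = 2 x (1 + 0) = 2
D(4) = 3 x (2 + 1) = 9
D(5) = 4 x (9 + 2) = 44
D(6) = 5 x (44 + 9) = 265
D(7) = 6 x (265 + 44) = 1854
D(8) = 7 x (1854 + 265) = 14833
D(9) = 8 x (14833 + 1854) = 133496
D(10) = 9 x (133496 + 14833) = 1334961
D(11) = 10 x (D(10) + D(9)) = 10 x (1334961 + 133496)

Final answer: D(11) = 14684570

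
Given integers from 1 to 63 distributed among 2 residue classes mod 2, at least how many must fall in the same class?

By pigeonhole with 63 objects and 2 categories: ceiling(63/2).

Final answer: 32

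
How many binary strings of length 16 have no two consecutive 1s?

Let a(n) count valid strings. If the last bit is 0 the prefix is any valid string of length n-1; if it is 1 the string must end in 01 with a valid prefix of length n-2. So a(n) = a(n-1) + a(n-2), a(1)=2, a(2)=3.
Computing successive values: a(1)=2, a(2)=3, a(3)=5, a(4)=8, a(5)=13, a(6)=21, a(7)=34, a(8)=55, a(9)=89, a(10)=144, a(11)=233, a(12)=377, a(13)=610, a(14)=987, a(15)=1597, a(16)=2584.

Final answer: 2584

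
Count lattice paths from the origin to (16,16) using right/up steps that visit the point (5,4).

Paths (0,0)->(5,4): C(9,4) = 126.
Paths (5,4)->(16,16): C(23,12) = 1352078.
By multiplication principle: 126 x 1352078.

Final answer: 170361828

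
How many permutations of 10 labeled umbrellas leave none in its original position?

D(n) = (n-1)(D(n-1) + D(n-2)), D(0)=1, D(1)=0.
D(2) = 1 x (0 + 1) = 1
D(3) = 2 x (1 + 0) = 2
D(4) = 3 x (2 + 1) = 9
D(5) = 4 x (9 + 2) = 44
D(6) = 5 x (44 + 9) = 265
D(7) = 6 x (265 + 44) = 1854
D(8) = 7 x (1854 + 265) = 14833
D(9) = 8 x (14833 + 1854) = 133496
D(10) = 9 x (D(9) + D(8)) = 9 x (133496 + 14833)

Final answer: D(10) = 1334961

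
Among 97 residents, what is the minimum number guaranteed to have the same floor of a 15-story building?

There are 15 possible values for floor of a 15-story building. With 97 residents and 15 categories, by pigeonhole: ceiling(97/15).

Final answer: 7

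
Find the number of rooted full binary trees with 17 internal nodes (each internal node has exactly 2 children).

The structures are counted by the Catalan number C_n. Here n = 17.
Using C_0 = 1 and C_(k+1) = C_k x 2(2k+1)/(k+2), build up term by term: C_1=1, C_2=2, C_3=5, C_4=14, C_5=42, C_6=132, C_7=429, C_8=1430, C_9=4862, C_10=16796, C_11=58786, C_12=208012, C_13=742900, C_14=2674440, C_15=9694845, C_16=35357670, C_17=129644790.

Final answer: C_{17} = 129644790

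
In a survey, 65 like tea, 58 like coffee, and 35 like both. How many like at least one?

|A union B| = |A| + |B| - |A intersect B| = 65 + 58 - 35.

Final answer: 88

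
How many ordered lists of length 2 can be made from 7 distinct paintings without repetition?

P(7,2) = 7!/(7-2)! = 7!/5!.

Final answer: P(7,2) = 42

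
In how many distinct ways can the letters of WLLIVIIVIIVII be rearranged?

Letters (I:7, L:2, V:3, W:1). Total letters: 13.
Permutations = 13!/(7! x 3! x 2!).

Final answer: 102960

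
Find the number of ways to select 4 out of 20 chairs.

C(20,4) = 20!/(4! x (20-4)!).

Final answer: C(20,4) = 4845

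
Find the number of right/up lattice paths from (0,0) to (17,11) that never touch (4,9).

Total paths to (17,11): C(28,11) = 21474180.
Paths through (4,9): C(13,9) x C(15,2) = 75075.
Avoiding (4,9): 21474180 - 75075.

Final answer: 21399105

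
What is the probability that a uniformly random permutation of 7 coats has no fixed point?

Derangements satisfy D(n) = (n-1)(D(n-1) + D(n-2)), starting from D(0)=1, D(1)=0.
Building up: D(2)=1, D(3)=2, D(4)=9, D(5)=44, D(6)=265, D(7)=1854.
Total arrangements: 7! = 5040.
Probability = D(7)/7! = 103/280.

Final answer: D(7)/7! = 1854/5040 = 0.367857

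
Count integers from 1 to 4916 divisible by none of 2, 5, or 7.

|div by 2|=2458, |div by 5|=983, |div by 7|=702.
|div by 2&5|=491, |div by 2&7|=351, |div by 5&7|=140, |div by all|=70.
By inclusion-exclusion, divisible by at least one: 2458+983+702-491-351-140+70 = 3231.
Not divisible by any: 4916 - 3231.

Final answer: 1685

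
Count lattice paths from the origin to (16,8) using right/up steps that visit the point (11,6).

Paths (0,0)->(11,6): C(17,6) = 12376.
Paths (11,6)->(16,8): C(7,2) = 21.
By multiplication principle: 12376 x 21.

Final answer: 259896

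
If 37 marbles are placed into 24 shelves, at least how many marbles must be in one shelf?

By the pigeonhole principle: ceiling(37/24).

Final answer: 2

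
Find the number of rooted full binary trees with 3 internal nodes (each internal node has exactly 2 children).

This is a standard Catalan-number count: the answer is C_n. Here n = 3.
C_n = C(2n,n)/(n+1), so C_{3} = C(6,3)/4 = 20/4.

Final answer: C_{3} = 5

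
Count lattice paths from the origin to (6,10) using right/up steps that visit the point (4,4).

Paths (0,0)->(4,4): C(8,4) = 70.
Paths (4,4)->(6,10): C(8,6) = 28.
By multiplication principle: 70 x 28.

Final answer: 1960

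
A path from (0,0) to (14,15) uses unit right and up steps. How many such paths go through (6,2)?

Paths (0,0)->(6,2): C(8,2) = 28.
Paths (6,2)->(14,15): C(21,13) = 203490.
By multiplication principle: 28 x 203490.

Final answer: 5697720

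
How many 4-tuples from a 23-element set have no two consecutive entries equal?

First character: 23 choices. Each subsequent: 22 choices (must differ from the previous one).
Total: 23 x 22^3.

Final answer: 23 x 22^{3} = 244904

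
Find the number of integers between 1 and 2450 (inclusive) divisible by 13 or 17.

Multiples of 13: 188. Multiples of 17: 144. Of both (lcm=221): 11.
By inclusion-exclusion: 188 + 144 - 11.

Final answer: 321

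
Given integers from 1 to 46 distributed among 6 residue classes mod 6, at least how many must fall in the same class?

By pigeonhole with 46 objects and 6 categories: ceiling(46/6).

Final answer: 8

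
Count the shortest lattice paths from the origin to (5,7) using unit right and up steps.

Each path has 5 right steps and 7 up steps in some order (12 steps total).
Choose which 7 of the 12 steps are up: C(12,7).

Final answer: C(12,7) = 792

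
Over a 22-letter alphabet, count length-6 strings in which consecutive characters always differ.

Let g(n) count such strings. g(1) = 22, and each valid string of length n-1 extends in 21 ways (any symbol but the last), so g(n) = 21 g(n-1).
Total: g(6) = 22 x 21^5.

Final answer: 22 x 21^{5} = 89850222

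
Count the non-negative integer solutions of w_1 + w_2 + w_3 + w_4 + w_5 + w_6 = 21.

Stars and bars with 21 stars and 5 bars:
C(21+6-1, 6-1) = C(26,5).

Final answer: C(26,5) = 65780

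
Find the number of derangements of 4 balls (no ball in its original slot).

Derangements satisfy D(n) = (n-1)(D(n-1) + D(n-2)), starting from D(0)=1, D(1)=0.
D(2) = 1 x (0 + 1) = 1
D(3) = 2 x (1 + 0) = 2
D(4) = 3 x (D(3) + D(2)) = 3 x (2 + 1)

Final answer: D(4) = 9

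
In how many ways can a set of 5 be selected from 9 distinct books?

C(9,5) = 9!/(5! x (9-5)!).

Final answer: C(9,5) = 126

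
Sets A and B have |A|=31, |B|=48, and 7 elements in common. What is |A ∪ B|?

|A union B| = |A| + |B| - |A intersect B| = 31 + 48 - 7.

Final answer: 72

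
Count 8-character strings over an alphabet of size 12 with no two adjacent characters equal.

Let g(n) count such strings. g(1) = 12, and each valid string of length n-1 extends in 11 ways (any symbol but the last), so g(n) = 11 g(n-1).
Total: g(8) = 12 x 11^7.

Final answer: 12 x 11^{7} = 233846052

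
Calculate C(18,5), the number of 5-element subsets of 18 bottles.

C(18,5) = 18!/(5! x 13!).

Final answer: \binom{18}{5} = 8568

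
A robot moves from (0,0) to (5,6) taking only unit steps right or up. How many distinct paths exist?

Each path has 5 right steps and 6 up steps in some order (11 steps total).
Choose which 6 of the 11 steps are up: C(11,6).

Final answer: C(11,6) = 462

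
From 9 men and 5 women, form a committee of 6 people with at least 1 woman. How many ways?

Sum over valid woman counts:
C(5,1)C(9,5) = 630
C(5,2)C(9,4) = 1260
C(5,3)C(9,3) = 840
C(5,4)C(9,2) = 180
C(5,5)C(9,1) = 9
Total: 630 + 1260 + 840 + 180 + 9.

Final answer: 2919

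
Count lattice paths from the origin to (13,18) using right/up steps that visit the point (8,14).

Paths (0,0)->(8,14): C(22,14) = 319770.
Paths (8,14)->(13,18): C(9,4) = 126.
By multiplication principle: 319770 x 126.

Final answer: 40291020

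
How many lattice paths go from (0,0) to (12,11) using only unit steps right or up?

Each path has 12 right steps and 11 up steps in some order (23 steps total).
Choose which 11 of the 23 steps are up: C(23,11).

Final answer: C(23,11) = 1352078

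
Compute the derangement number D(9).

Derangements satisfy D(n) = (n-1)(D(n-1) + D(n-2)), starting from D(0)=1, D(1)=0.
Building up: D(2)=1, D(3)=2, D(4)=9, D(5)=44, D(6)=265, D(7)=1854, D(8)=14833.
D(9) = 8 x (D(8) + D(7)) = 8 x (14833 + 1854).

Final answer: D(9) = 133496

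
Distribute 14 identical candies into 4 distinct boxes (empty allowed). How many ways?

Stars and bars: C(n+k-1, k-1) = C(17,3).

Final answer: C(17,3) = 680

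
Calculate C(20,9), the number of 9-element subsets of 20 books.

C(20,9) = 20!/(9! x 11!).

Final answer: \binom{20}{9} = 167960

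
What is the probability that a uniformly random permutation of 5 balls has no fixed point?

Use the recurrence D(n) = (n-1)(D(n-1) + D(n-2)) with D(0)=1, D(1)=0.
Building up: D(2)=1, D(3)=2, D(4)=9, D(5)=44.
Total arrangements: 5! = 120.
Probability = D(5)/5! = 11/30.

Final answer: D(5)/5! = 44/120 = 0.366667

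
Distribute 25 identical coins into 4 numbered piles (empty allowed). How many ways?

Stars and bars: C(n+k-1, k-1) = C(28,3).

Final answer: C(28,3) = 3276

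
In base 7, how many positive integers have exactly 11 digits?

Leading digit: 6 options (nonzero). Other 10 digit(s): 7 options each.
Total: 6 x 7^10.

Final answer: 1694851494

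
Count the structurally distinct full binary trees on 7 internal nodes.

The structures are counted by the Catalan number C_n. Here n = 7.
C_n = (2n)!/(n!(n+1)!), so C_{7} = 14!/(7! x 8!) = C(14,7)/8 = 3432/8.

Final answer: C_{7} = 429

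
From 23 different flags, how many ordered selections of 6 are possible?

P(23,6) = 23!/(23-6)! = 23!/17!.

Final answer: P(23,6) = 72681840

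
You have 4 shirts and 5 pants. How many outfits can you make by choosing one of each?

By the multiplication principle: 4 x 5.

Final answer: 20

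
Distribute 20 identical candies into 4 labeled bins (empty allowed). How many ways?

Stars and bars: C(n+k-1, k-1) = C(23,3).

Final answer: C(23,3) = 1771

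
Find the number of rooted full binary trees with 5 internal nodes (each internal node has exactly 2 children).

This is counted by the nth Catalan number C_n. Here n = 5.
Using C_0 = 1 and C_(k+1) = C_k x 2(2k+1)/(k+2), build up term by term: C_1=1, C_2=2, C_3=5, C_4=14, C_5=42.

Final answer: C_{5} = 42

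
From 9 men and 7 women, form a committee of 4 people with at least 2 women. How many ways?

Sum over valid woman counts:
C(7,2)C(9,2) = 756
C(7,3)C(9,1) = 315
C(7,4)C(9,0) = 35
Total: 756 + 315 + 35.

Final answer: 1106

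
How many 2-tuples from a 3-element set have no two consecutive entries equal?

Let g(n) count such strings. g(1) = 3, and each valid string of length n-1 extends in 2 ways (any symbol but the last), so g(n) = 2 g(n-1).
Total: g(2) = 3 x 2^1.

Final answer: 3 x 2^{1} = 6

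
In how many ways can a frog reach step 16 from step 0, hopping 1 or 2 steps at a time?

Condition on the final move: it is a 1-step (f(n-1) ways to get there) or a 2-step (f(n-2) ways), so f(n) = f(n-1) + f(n-2), with f(1)=1, f(2)=2.
Iterating the recurrence: f(1)=1, f(2)=2, f(3)=3, f(4)=5, f(5)=8, f(6)=13, f(7)=21, f(8)=34, f(9)=55, f(10)=89, f(11)=144, f(12)=233, f(13)=377, f(14)=610, f(15)=987, f(16)=1597.

Final answer: 1597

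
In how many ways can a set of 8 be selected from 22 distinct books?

C(22,8) = 22!/(8! x (22-8)!).

Final answer: C(22,8) = 319770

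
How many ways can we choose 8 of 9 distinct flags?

C(9,8) = 9!/(8! x 1!).

Final answer: \binom{9}{8} = 9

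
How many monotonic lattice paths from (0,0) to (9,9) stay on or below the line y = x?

Total monotonic paths to (9,9): C(18,9) = 48620.
By the reflection principle, paths that go above the diagonal number C(18,10) = 43758.
Valid Dyck paths: 48620 - 43758.
(These counts are the Catalan numbers.)

Final answer: C_{9} = 4862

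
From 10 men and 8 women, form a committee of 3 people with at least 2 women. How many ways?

Sum over valid woman counts:
C(8,2)C(10,1) = 280
C(8,3)C(10,0) = 56
Total: 280 + 56.

Final answer: 336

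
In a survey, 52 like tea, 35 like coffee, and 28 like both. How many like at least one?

|A union B| = |A| + |B| - |A intersect B| = 52 + 35 - 28.

Final answer: 59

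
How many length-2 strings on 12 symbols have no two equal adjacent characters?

First character: 12 choices. Each subsequent: 11 choices (must differ from the previous one).
Total: 12 x 11^1.

Final answer: 12 x 11^{1} = 132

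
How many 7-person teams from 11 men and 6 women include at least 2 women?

Sum over valid woman counts:
C(6,2)C(11,5) = 6930
C(6,3)C(11,4) = 6600
C(6,4)C(11,3) = 2475
C(6,5)C(11,2) = 330
C(6,6)C(11,1) = 11
Total: 6930 + 6600 + 2475 + 330 + 11.

Final answer: 16346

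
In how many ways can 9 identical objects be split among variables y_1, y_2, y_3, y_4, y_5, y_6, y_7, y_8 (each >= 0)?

Stars and bars with 9 stars and 7 bars:
C(9+8-1, 8-1) = C(16,7).

Final answer: C(16,7) = 11440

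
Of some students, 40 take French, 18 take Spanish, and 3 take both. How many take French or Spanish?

|A union B| = |A| + |B| - |A intersect B| = 40 + 18 - 3.

Final answer: 55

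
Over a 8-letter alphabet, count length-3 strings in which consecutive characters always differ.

First character: 8 choices. Each subsequent: 7 choices (must differ from the previous one).
Total: 8 x 7^2.

Final answer: 8 x 7^{2} = 392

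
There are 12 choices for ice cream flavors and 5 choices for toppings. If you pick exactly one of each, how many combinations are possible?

By the multiplication principle: 12 x 5.

Final answer: 60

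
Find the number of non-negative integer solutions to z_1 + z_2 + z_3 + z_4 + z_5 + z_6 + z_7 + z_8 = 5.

Stars and bars with 5 stars and 7 bars:
C(5+8-1, 8-1) = C(12,7).

Final answer: C(12,7) = 792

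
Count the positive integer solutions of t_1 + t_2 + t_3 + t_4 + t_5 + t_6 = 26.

Substitute t'_i = t_i - 1 (so t'_i >= 0). Then sum t'_i = 26 - 6 = 20.
Stars and bars: C(20+6-1, 6-1) = C(25,5).

Final answer: C(25,5) = 53130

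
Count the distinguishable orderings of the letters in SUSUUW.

Letters (S:2, U:3, W:1). Total letters: 6.
Permutations = 6!/(3! x 2!).

Final answer: 60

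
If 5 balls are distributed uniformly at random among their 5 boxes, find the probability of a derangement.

Derangements satisfy D(n) = (n-1)(D(n-1) + D(n-2)), starting from D(0)=1, D(1)=0.
Building up: D(2)=1, D(3)=2, D(4)=9, D(5)=44.
Total arrangements: 5! = 120.
Probability = D(5)/5! = 11/30.

Final answer: D(5)/5! = 44/120 = 0.366667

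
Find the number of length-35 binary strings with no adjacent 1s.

Classify by the final bit: ...0 gives a(n-1) strings, ...01 gives a(n-2) strings. Thus a(n) = a(n-1) + a(n-2) with a(1)=2, a(2)=3.
Building up term by term: a(1)=2, a(2)=3, a(3)=5, a(4)=8, a(5)=13, a(6)=21, a(7)=34, a(8)=55, a(9)=89, a(10)=144, a(11)=233, a(12)=377, a(13)=610, a(14)=987, a(15)=1597, a(16)=2584, a(17)=4181, a(18)=6765, a(19)=10946, a(20)=17711, a(21)=28657, a(22)=46368, a(23)=75025, a(24)=121393, a(25)=196418, a(26)=317811, a(27)=514229, a(28)=832040, a(29)=1346269, a(30)=2178309, a(31)=3524578, a(32)=5702887, a(33)=9227465, a(34)=14930352, a(35)=24157817.

Final answer: 24157817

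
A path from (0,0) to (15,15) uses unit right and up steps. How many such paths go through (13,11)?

Paths (0,0)->(13,11): C(24,11) = 2496144.
Paths (13,11)->(15,15): C(6,4) = 15.
By multiplication principle: 2496144 x 15.

Final answer: 37442160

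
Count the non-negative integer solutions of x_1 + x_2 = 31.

Stars and bars with 31 stars and 1 bars:
C(31+2-1, 2-1) = C(32,1).

Final answer: C(32,1) = 32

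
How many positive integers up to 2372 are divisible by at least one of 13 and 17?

Multiples of 13: 182. Multiples of 17: 139. Of both (lcm=221): 10.
By inclusion-exclusion: 182 + 139 - 10.

Final answer: 311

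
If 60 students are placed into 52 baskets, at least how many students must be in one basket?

By the pigeonhole principle: ceiling(60/52).

Final answer: 2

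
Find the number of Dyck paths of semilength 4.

Total monotonic paths to (4,4): C(8,4) = 70.
By the reflection principle, paths that go above the diagonal number C(8,5) = 56.
Valid Dyck paths: 70 - 56.
(These counts are the Catalan numbers.)

Final answer: C_{4} = 14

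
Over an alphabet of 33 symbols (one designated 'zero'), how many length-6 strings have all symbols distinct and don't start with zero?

First digit: 32 (nonzero). Second: 32 (not first). Third: 31, etc.
Total: 32 x 32 x 31 x 30 x 29 x 28.

Final answer: 773283840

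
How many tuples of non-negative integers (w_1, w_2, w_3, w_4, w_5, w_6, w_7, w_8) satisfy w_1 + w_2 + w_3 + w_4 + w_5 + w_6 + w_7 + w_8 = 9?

Stars and bars with 9 stars and 7 bars:
C(9+8-1, 8-1) = C(16,7).

Final answer: C(16,7) = 11440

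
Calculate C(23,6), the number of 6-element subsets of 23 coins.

C(23,6) = 23!/(6! x 17!).

Final answer: \binom{23}{6} = 100947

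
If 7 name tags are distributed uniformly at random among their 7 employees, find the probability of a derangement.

Use the recurrence D(n) = (n-1)(D(n-1) + D(n-2)) with D(0)=1, D(1)=0.
Building up: D(2)=1, D(3)=2, D(4)=9, D(5)=44, D(6)=265, D(7)=1854.
Total arrangements: 7! = 5040.
Probability = D(7)/7! = 103/280.

Final answer: D(7)/7! = 1854/5040 = 0.367857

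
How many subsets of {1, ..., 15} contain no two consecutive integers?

Let a(n) count such subsets of {1, ..., n}. Either n is excluded (a(n-1) ways) or n is included, forcing n-1 out (a(n-2) ways), so a(n) = a(n-1) + a(n-2) with a(1)=2, a(2)=3.
Iterating the recurrence: a(1)=2, a(2)=3, a(3)=5, a(4)=8, a(5)=13, a(6)=21, a(7)=34, a(8)=55, a(9)=89, a(10)=144, a(11)=233, a(12)=377, a(13)=610, a(14)=987, a(15)=1597.

Final answer: 1597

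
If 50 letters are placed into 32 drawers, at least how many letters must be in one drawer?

By the pigeonhole principle: ceiling(50/32).

Final answer: 2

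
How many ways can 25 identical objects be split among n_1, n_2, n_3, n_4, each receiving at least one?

Substitute n'_i = n_i - 1 (so n'_i >= 0). Then sum n'_i = 25 - 4 = 21.
Stars and bars: C(21+4-1, 4-1) = C(24,3).

Final answer: C(24,3) = 2024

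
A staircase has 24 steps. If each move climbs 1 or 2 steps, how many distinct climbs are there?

Condition on the final move: it is a 1-step (f(n-1) ways to get there) or a 2-step (f(n-2) ways), so f(n) = f(n-1) + f(n-2), with f(1)=1, f(2)=2.
Building up term by term: f(1)=1, f(2)=2, f(3)=3, f(4)=5, f(5)=8, f(6)=13, f(7)=21, f(8)=34, f(9)=55, f(10)=89, f(11)=144, f(12)=233, f(13)=377, f(14)=610, f(15)=987, f(16)=1597, f(17)=2584, f(18)=4181, f(19)=6765, f(20)=10946, f(21)=17711, f(22)=28657, f(23)=46368, f(24)=75025.

Final answer: 75025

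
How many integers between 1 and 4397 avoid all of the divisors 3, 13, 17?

|div by 3|=1465, |div by 13|=338, |div by 17|=258.
|div by 3&13|=112, |div by 3&17|=86, |div by 13&17|=19, |div by all|=6.
By inclusion-exclusion, divisible by at least one: 1465+338+258-112-86-19+6 = 1850.
Not divisible by any: 4397 - 1850.

Final answer: 2547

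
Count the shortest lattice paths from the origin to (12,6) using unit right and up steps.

Each path has 12 right steps and 6 up steps in some order (18 steps total).
Choose which 6 of the 18 steps are up: C(18,6).

Final answer: C(18,6) = 18564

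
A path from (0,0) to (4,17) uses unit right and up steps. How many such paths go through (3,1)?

Paths (0,0)->(3,1): C(4,1) = 4.
Paths (3,1)->(4,17): C(17,16) = 17.
By multiplication principle: 4 x 17.

Final answer: 68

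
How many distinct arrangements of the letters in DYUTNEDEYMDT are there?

Letters (D:3, E:2, M:1, N:1, T:2, U:1, Y:2). Total letters: 12.
Permutations = 12!/(3! x 2! x 2! x 2!).

Final answer: 9979200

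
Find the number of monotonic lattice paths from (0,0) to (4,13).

Each path has 4 right steps and 13 up steps in some order (17 steps total).
Choose which 13 of the 17 steps are up: C(17,13).

Final answer: C(17,13) = 2380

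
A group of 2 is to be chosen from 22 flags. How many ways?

C(22,2) = 22!/(2! x (22-2)!).

Final answer: C(22,2) = 231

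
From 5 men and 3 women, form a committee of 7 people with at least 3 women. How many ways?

Sum over valid woman counts:
C(3,3)C(5,4).

Final answer: 5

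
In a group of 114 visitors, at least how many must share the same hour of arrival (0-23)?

There are 24 possible values for hour of arrival (0-23). With 114 visitors and 24 categories, by pigeonhole: ceiling(114/24).

Final answer: 5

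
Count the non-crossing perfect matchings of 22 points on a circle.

The structures are counted by the Catalan number C_n. Here n = 22/2 = 11.
Using C_0 = 1 and C_(k+1) = C_k x 2(2k+1)/(k+2), build up term by term: C_1=1, C_2=2, C_3=5, C_4=14, C_5=42, C_6=132, C_7=429, C_8=1430, C_9=4862, C_10=16796, C_11=58786.

Final answer: C_{11} = 58786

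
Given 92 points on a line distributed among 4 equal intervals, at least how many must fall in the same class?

By pigeonhole with 92 objects and 4 categories: ceiling(92/4).

Final answer: 23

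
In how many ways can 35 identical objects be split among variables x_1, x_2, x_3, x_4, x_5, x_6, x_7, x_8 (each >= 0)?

Stars and bars with 35 stars and 7 bars:
C(35+8-1, 8-1) = C(42,7).

Final answer: C(42,7) = 26978328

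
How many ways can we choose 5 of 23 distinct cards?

C(23,5) = 23!/(5! x (23-5)!).

Final answer: C(23,5) = 33649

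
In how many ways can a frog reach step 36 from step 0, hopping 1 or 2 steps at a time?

Let f(n) be the number of climbs. Removing the last move (1 or 2 steps) gives f(n) = f(n-1) + f(n-2); base cases f(1)=1, f(2)=2.
Iterating the recurrence: f(1)=1, f(2)=2, f(3)=3, f(4)=5, f(5)=8, f(6)=13, f(7)=21, f(8)=34, f(9)=55, f(10)=89, f(11)=144, f(12)=233, f(13)=377, f(14)=610, f(15)=987, f(16)=1597, f(17)=2584, f(18)=4181, f(19)=6765, f(20)=10946, f(21)=17711, f(22)=28657, f(23)=46368, f(24)=75025, f(25)=121393, f(26)=196418, f(27)=317811, f(28)=514229, f(29)=832040, f(30)=1346269, f(31)=2178309, f(32)=3524578, f(33)=5702887, f(34)=9227465, f(35)=14930352, f(36)=24157817.

Final answer: 24157817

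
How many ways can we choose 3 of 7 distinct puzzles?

C(7,3) = 7!/(3! x (7-3)!).

Final answer: C(7,3) = 35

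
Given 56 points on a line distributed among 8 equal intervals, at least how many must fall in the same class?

By pigeonhole with 56 objects and 8 categories: ceiling(56/8).

Final answer: 7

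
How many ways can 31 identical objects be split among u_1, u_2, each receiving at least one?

Substitute u'_i = u_i - 1 (so u'_i >= 0). Then sum u'_i = 31 - 2 = 29.
Stars and bars: C(29+2-1, 2-1) = C(30,1).

Final answer: C(30,1) = 30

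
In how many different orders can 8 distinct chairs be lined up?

The number of ways to arrange 8 distinct objects is 8!.

Final answer: 8! = 40320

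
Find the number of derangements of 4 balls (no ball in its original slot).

Use the recurrence D(n) = (n-1)(D(n-1) + D(n-2)) with D(0)=1, D(1)=0.
D(2) = 1 x (0 + 1) = 1
D(3) = 2 x (1 + 0) = 2
D(4) = 3 x (D(3) + D(2)) = 3 x (2 + 1)

Final answer: D(4) = 9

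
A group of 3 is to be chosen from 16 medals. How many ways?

C(16,3) = 16!/(3! x (16-3)!).

Final answer: C(16,3) = 560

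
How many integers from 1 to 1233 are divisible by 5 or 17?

Multiples of 5: 246. Multiples of 17: 72. Of both (lcm=85): 14.
By inclusion-exclusion: 246 + 72 - 14.

Final answer: 304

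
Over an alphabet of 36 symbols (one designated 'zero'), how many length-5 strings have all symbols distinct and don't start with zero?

The leading digit has 35 choices (anything but zero); the next has 35 (anything but the first), then 34, and so on, one fewer each time.
Total: 35 x 35 x 34 x 33 x 32.

Final answer: 43982400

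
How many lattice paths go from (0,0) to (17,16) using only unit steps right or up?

Each path has 17 right steps and 16 up steps in some order (33 steps total).
Choose which 16 of the 33 steps are up: C(33,16).

Final answer: C(33,16) = 1166803110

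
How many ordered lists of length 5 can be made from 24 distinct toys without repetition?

P(24,5) = 24!/(24-5)! = 24!/19!.

Final answer: P(24,5) = 5100480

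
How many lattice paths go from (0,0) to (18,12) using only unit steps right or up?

Each path has 18 right steps and 12 up steps in some order (30 steps total).
Choose which 12 of the 30 steps are up: C(30,12).

Final answer: C(30,12) = 86493225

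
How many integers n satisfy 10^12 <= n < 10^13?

The leading digit cannot be 0 (9 options); the other 12 digits can be anything (10 options each).
Total: 9 x 10^12.

Final answer: 9000000000000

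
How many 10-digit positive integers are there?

These are the integers in [10^9, 10^10), so the count is 10^10 - 10^9 = 9 x 10^9.

Final answer: 9000000000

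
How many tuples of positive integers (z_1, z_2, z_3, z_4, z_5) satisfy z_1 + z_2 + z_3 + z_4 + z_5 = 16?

Substitute z'_i = z_i - 1 (so z'_i >= 0). Then sum z'_i = 16 - 5 = 11.
Stars and bars: C(11+5-1, 5-1) = C(15,4).

Final answer: C(15,4) = 1365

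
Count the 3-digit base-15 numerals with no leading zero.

Leading digit: 14 options (nonzero). Other 2 digit(s): 15 options each.
Total: 14 x 15^2.

Final answer: 3150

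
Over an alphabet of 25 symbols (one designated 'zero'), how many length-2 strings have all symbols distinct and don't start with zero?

First digit: 24 (nonzero). Second: 24 (not first). Third: 23, etc.
Total: 24 x 24.

Final answer: 576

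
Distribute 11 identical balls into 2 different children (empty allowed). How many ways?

Stars and bars: C(n+k-1, k-1) = C(12,1).

Final answer: C(12,1) = 12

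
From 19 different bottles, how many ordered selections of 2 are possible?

P(19,2) = 19!/(19-2)! = 19!/17!.

Final answer: P(19,2) = 342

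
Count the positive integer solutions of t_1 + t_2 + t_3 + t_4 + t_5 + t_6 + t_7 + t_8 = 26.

Substitute t'_i = t_i - 1 (so t'_i >= 0). Then sum t'_i = 26 - 8 = 18.
Stars and bars: C(18+8-1, 8-1) = C(25,7).

Final answer: C(25,7) = 480700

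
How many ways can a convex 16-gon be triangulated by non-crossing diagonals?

The structures are counted by the Catalan number C_n. Here n = 16 - 2 = 14.
C_n = C(2n,n) - C(2n,n+1), so C_{14} = C(28,14) - C(28,15) = 40116600 - 37442160.

Final answer: C_{14} = 2674440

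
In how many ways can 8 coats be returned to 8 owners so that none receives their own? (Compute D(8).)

Derangements satisfy D(n) = (n-1)(D(n-1) + D(n-2)), starting from D(0)=1, D(1)=0.
D(2) = 1 x (0 + 1) = 1
D(3) = 2 x (1 + 0) = 2
D(4) = 3 x (2 + 1) = 9
D(5) = 4 x (9 + 2) = 44
D(6) = 5 x (44 + 9) = 265
D(7) = 6 x (265 + 44) = 1854
D(8) = 7 x (D(7) + D(6)) = 7 x (1854 + 265)

Final answer: D(8) = 14833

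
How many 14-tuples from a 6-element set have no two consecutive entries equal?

Let g(n) count such strings. g(1) = 6, and each valid string of length n-1 extends in 5 ways (any symbol but the last), so g(n) = 5 g(n-1).
Total: g(14) = 6 x 5^13.

Final answer: 6 x 5^{13} = 7324218750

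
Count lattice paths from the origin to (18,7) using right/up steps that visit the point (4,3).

Paths (0,0)->(4,3): C(7,3) = 35.
Paths (4,3)->(18,7): C(18,4) = 3060.
By multiplication principle: 35 x 3060.

Final answer: 107100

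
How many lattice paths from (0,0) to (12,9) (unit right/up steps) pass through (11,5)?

Paths (0,0)->(11,5): C(16,5) = 4368.
Paths (11,5)->(12,9): C(5,4) = 5.
By multiplication principle: 4368 x 5.

Final answer: 21840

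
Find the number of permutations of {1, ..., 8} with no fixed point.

Use the recurrence D(n) = (n-1)(D(n-1) + D(n-2)) with D(0)=1, D(1)=0.
Building up: D(2)=1, D(3)=2, D(4)=9, D(5)=44, D(6)=265, D(7)=1854.
D(8) = 7 x (D(7) + D(6)) = 7 x (1854 + 265).

Final answer: D(8) = 14833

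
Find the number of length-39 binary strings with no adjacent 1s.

Let a(n) count valid strings. If the last bit is 0 the prefix is any valid string of length n-1; if it is 1 the string must end in 01 with a valid prefix of length n-2. So a(n) = a(n-1) + a(n-2), a(1)=2, a(2)=3.
Computing successive values: a(1)=2, a(2)=3, a(3)=5, a(4)=8, a(5)=13, a(6)=21, a(7)=34, a(8)=55, a(9)=89, a(10)=144, a(11)=233, a(12)=377, a(13)=610, a(14)=987, a(15)=1597, a(16)=2584, a(17)=4181, a(18)=6765, a(19)=10946, a(20)=17711, a(21)=28657, a(22)=46368, a(23)=75025, a(24)=121393, a(25)=196418, a(26)=317811, a(27)=514229, a(28)=832040, a(29)=1346269, a(30)=2178309, a(31)=3524578, a(32)=5702887, a(33)=9227465, a(34)=14930352, a(35)=24157817, a(36)=39088169, a(37)=63245986, a(38)=102334155, a(39)=165580141.

Final answer: 165580141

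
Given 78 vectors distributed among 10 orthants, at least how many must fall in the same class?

By pigeonhole with 78 objects and 10 categories: ceiling(78/10).

Final answer: 8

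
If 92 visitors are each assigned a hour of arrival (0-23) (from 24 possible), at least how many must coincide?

There are 24 possible values for hour of arrival (0-23). With 92 visitors and 24 categories, by pigeonhole: ceiling(92/24).

Final answer: 4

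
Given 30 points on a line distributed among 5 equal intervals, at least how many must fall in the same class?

By pigeonhole with 30 objects and 5 categories: ceiling(30/5).

Final answer: 6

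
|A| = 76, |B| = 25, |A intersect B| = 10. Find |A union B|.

|A union B| = |A| + |B| - |A intersect B| = 76 + 25 - 10.

Final answer: 91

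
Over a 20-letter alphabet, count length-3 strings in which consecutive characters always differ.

Let g(n) count such strings. g(1) = 20, and each valid string of length n-1 extends in 19 ways (any symbol but the last), so g(n) = 19 g(n-1).
Total: g(3) = 20 x 19^2.

Final answer: 20 x 19^{2} = 7220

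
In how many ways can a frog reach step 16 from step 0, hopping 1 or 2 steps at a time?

Let f(n) be the number of climbs. Removing the last move (1 or 2 steps) gives f(n) = f(n-1) + f(n-2); base cases f(1)=1, f(2)=2.
Computing successive values: f(1)=1, f(2)=2, f(3)=3, f(4)=5, f(5)=8, f(6)=13, f(7)=21, f(8)=34, f(9)=55, f(10)=89, f(11)=144, f(12)=233, f(13)=377, f(14)=610, f(15)=987, f(16)=1597.

Final answer: 1597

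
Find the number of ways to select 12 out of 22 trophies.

C(22,12) = 22!/(12! x 10!).

Final answer: \binom{22}{12} = 646646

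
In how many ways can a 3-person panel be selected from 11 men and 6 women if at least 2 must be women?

Sum over valid woman counts:
C(6,2)C(11,1) = 165
C(6,3)C(11,0) = 20
Total: 165 + 20.

Final answer: 185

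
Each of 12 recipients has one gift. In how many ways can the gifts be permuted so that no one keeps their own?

D(n) = (n-1)(D(n-1) + D(n-2)), D(0)=1, D(1)=0.
D(2) = 1 x (0 + 1) = 1
D(3) = 2 x (1 + 0) = 2
D(4) = 3 x (2 + 1) = 9
D(5) = 4 x (9 + 2) = 44
D(6) = 5 x (44 + 9) = 265
D(7) = 6 x (265 + 44) = 1854
D(8) = 7 x (1854 + 265) = 14833
D(9) = 8 x (14833 + 1854) = 133496
D(10) = 9 x (133496 + 14833) = 1334961
D(11) = 10 x (1334961 + 133496) = 14684570
D(12) = 11 x (D(11) + D(10)) = 11 x (14684570 + 1334961)

Final answer: D(12) = 176214841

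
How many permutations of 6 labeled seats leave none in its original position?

Derangements satisfy D(n) = (n-1)(D(n-1) + D(n-2)), starting from D(0)=1, D(1)=0.
D(2) = 1 x (0 + 1) = 1
D(3) = 2 x (1 + 0) = 2
D(4) = 3 x (2 + 1) = 9
D(5) = 4 x (9 + 2) = 44
D(6) = 5 x (D(5) + D(4)) = 5 x (44 + 9)

Final answer: D(6) = 265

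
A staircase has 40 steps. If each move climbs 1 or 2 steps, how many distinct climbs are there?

Condition on the final move: it is a 1-step (f(n-1) ways to get there) or a 2-step (f(n-2) ways), so f(n) = f(n-1) + f(n-2), with f(1)=1, f(2)=2.
Iterating the recurrence: f(1)=1, f(2)=2, f(3)=3, f(4)=5, f(5)=8, f(6)=13, f(7)=21, f(8)=34, f(9)=55, f(10)=89, f(11)=144, f(12)=233, f(13)=377, f(14)=610, f(15)=987, f(16)=1597, f(17)=2584, f(18)=4181, f(19)=6765, f(20)=10946, f(21)=17711, f(22)=28657, f(23)=46368, f(24)=75025, f(25)=121393, f(26)=196418, f(27)=317811, f(28)=514229, f(29)=832040, f(30)=1346269, f(31)=2178309, f(32)=3524578, f(33)=5702887, f(34)=9227465, f(35)=14930352, f(36)=24157817, f(37)=39088169, f(38)=63245986, f(39)=102334155, f(40)=165580141.

Final answer: 165580141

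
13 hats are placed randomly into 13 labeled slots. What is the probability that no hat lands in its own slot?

Use the recurrence D(n) = (n-1)(D(n-1) + D(n-2)) with D(0)=1, D(1)=0.
Building up: D(2)=1, D(3)=2, D(4)=9, D(5)=44, D(6)=265, D(7)=1854, D(8)=14833, D(9)=133496, D(10)=1334961, D(11)=14684570, D(12)=176214841, D(13)=2290792932.
Total arrangements: 13! = 6227020800.
Probability = D(13)/13! = 63633137/172972800.

Final answer: D(13)/13! = 2290792932/6227020800 = 0.367879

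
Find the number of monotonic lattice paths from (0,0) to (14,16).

Each path has 14 right steps and 16 up steps in some order (30 steps total).
Choose which 16 of the 30 steps are up: C(30,16).

Final answer: C(30,16) = 145422675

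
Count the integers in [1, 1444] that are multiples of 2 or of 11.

Multiples of 2: 722. Multiples of 11: 131. Of both (lcm=22): 65.
By inclusion-exclusion: 722 + 131 - 65.

Final answer: 788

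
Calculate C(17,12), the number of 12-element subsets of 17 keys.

C(17,12) = 17!/(12! x 5!).

Final answer: \binom{17}{12} = 6188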